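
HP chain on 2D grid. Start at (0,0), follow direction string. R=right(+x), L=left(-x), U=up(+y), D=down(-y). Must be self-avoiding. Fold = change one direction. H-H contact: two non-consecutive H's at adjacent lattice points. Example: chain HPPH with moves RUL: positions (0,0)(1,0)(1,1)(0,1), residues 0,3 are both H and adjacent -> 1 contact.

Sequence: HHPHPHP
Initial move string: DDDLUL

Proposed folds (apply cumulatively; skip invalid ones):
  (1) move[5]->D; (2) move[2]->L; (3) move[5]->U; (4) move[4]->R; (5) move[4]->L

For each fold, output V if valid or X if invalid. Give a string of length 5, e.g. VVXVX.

Answer: XVVXV

Derivation:
Initial: DDDLUL -> [(0, 0), (0, -1), (0, -2), (0, -3), (-1, -3), (-1, -2), (-2, -2)]
Fold 1: move[5]->D => DDDLUD INVALID (collision), skipped
Fold 2: move[2]->L => DDLLUL VALID
Fold 3: move[5]->U => DDLLUU VALID
Fold 4: move[4]->R => DDLLRU INVALID (collision), skipped
Fold 5: move[4]->L => DDLLLU VALID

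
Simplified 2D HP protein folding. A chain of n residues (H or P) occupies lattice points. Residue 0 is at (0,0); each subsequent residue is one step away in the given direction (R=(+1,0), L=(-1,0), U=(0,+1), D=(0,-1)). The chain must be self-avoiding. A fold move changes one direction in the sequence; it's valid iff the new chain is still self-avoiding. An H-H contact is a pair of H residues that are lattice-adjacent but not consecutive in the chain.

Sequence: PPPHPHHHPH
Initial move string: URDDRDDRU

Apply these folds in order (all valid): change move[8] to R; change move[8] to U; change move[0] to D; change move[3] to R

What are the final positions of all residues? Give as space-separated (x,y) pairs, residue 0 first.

Initial moves: URDDRDDRU
Fold: move[8]->R => URDDRDDRR (positions: [(0, 0), (0, 1), (1, 1), (1, 0), (1, -1), (2, -1), (2, -2), (2, -3), (3, -3), (4, -3)])
Fold: move[8]->U => URDDRDDRU (positions: [(0, 0), (0, 1), (1, 1), (1, 0), (1, -1), (2, -1), (2, -2), (2, -3), (3, -3), (3, -2)])
Fold: move[0]->D => DRDDRDDRU (positions: [(0, 0), (0, -1), (1, -1), (1, -2), (1, -3), (2, -3), (2, -4), (2, -5), (3, -5), (3, -4)])
Fold: move[3]->R => DRDRRDDRU (positions: [(0, 0), (0, -1), (1, -1), (1, -2), (2, -2), (3, -2), (3, -3), (3, -4), (4, -4), (4, -3)])

Answer: (0,0) (0,-1) (1,-1) (1,-2) (2,-2) (3,-2) (3,-3) (3,-4) (4,-4) (4,-3)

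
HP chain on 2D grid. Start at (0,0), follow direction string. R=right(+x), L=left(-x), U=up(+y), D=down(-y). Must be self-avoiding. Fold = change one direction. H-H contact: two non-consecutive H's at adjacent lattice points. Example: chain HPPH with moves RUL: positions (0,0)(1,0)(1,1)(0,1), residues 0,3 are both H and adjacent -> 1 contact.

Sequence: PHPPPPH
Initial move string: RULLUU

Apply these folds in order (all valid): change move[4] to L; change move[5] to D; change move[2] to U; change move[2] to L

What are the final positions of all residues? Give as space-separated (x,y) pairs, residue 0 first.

Answer: (0,0) (1,0) (1,1) (0,1) (-1,1) (-2,1) (-2,0)

Derivation:
Initial moves: RULLUU
Fold: move[4]->L => RULLLU (positions: [(0, 0), (1, 0), (1, 1), (0, 1), (-1, 1), (-2, 1), (-2, 2)])
Fold: move[5]->D => RULLLD (positions: [(0, 0), (1, 0), (1, 1), (0, 1), (-1, 1), (-2, 1), (-2, 0)])
Fold: move[2]->U => RUULLD (positions: [(0, 0), (1, 0), (1, 1), (1, 2), (0, 2), (-1, 2), (-1, 1)])
Fold: move[2]->L => RULLLD (positions: [(0, 0), (1, 0), (1, 1), (0, 1), (-1, 1), (-2, 1), (-2, 0)])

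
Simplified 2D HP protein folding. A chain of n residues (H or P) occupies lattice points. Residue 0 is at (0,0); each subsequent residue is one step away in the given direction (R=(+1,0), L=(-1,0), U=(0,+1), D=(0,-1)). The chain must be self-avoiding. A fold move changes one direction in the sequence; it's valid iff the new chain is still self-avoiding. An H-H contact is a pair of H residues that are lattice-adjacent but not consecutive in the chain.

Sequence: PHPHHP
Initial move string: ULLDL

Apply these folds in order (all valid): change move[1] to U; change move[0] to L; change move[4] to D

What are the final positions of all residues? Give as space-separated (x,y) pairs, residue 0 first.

Initial moves: ULLDL
Fold: move[1]->U => UULDL (positions: [(0, 0), (0, 1), (0, 2), (-1, 2), (-1, 1), (-2, 1)])
Fold: move[0]->L => LULDL (positions: [(0, 0), (-1, 0), (-1, 1), (-2, 1), (-2, 0), (-3, 0)])
Fold: move[4]->D => LULDD (positions: [(0, 0), (-1, 0), (-1, 1), (-2, 1), (-2, 0), (-2, -1)])

Answer: (0,0) (-1,0) (-1,1) (-2,1) (-2,0) (-2,-1)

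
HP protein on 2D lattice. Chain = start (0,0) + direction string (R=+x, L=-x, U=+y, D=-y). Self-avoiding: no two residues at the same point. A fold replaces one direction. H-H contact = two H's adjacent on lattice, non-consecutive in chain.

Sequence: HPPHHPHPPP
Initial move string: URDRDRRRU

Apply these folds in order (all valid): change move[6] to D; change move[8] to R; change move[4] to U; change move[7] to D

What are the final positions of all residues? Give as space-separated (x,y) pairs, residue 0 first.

Answer: (0,0) (0,1) (1,1) (1,0) (2,0) (2,1) (3,1) (3,0) (3,-1) (4,-1)

Derivation:
Initial moves: URDRDRRRU
Fold: move[6]->D => URDRDRDRU (positions: [(0, 0), (0, 1), (1, 1), (1, 0), (2, 0), (2, -1), (3, -1), (3, -2), (4, -2), (4, -1)])
Fold: move[8]->R => URDRDRDRR (positions: [(0, 0), (0, 1), (1, 1), (1, 0), (2, 0), (2, -1), (3, -1), (3, -2), (4, -2), (5, -2)])
Fold: move[4]->U => URDRURDRR (positions: [(0, 0), (0, 1), (1, 1), (1, 0), (2, 0), (2, 1), (3, 1), (3, 0), (4, 0), (5, 0)])
Fold: move[7]->D => URDRURDDR (positions: [(0, 0), (0, 1), (1, 1), (1, 0), (2, 0), (2, 1), (3, 1), (3, 0), (3, -1), (4, -1)])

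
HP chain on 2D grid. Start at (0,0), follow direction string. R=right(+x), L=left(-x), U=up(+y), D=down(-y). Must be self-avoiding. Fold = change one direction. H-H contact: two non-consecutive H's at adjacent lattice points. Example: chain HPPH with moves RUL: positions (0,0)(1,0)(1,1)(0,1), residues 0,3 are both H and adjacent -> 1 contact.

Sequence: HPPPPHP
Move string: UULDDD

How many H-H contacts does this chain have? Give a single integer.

Answer: 1

Derivation:
Positions: [(0, 0), (0, 1), (0, 2), (-1, 2), (-1, 1), (-1, 0), (-1, -1)]
H-H contact: residue 0 @(0,0) - residue 5 @(-1, 0)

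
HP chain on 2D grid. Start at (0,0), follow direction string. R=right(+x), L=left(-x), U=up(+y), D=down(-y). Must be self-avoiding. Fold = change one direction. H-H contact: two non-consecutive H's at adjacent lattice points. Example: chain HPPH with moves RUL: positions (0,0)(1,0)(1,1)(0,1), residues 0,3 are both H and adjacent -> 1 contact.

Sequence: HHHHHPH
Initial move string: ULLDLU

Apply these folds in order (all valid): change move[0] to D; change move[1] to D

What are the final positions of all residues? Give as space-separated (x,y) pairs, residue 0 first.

Answer: (0,0) (0,-1) (0,-2) (-1,-2) (-1,-3) (-2,-3) (-2,-2)

Derivation:
Initial moves: ULLDLU
Fold: move[0]->D => DLLDLU (positions: [(0, 0), (0, -1), (-1, -1), (-2, -1), (-2, -2), (-3, -2), (-3, -1)])
Fold: move[1]->D => DDLDLU (positions: [(0, 0), (0, -1), (0, -2), (-1, -2), (-1, -3), (-2, -3), (-2, -2)])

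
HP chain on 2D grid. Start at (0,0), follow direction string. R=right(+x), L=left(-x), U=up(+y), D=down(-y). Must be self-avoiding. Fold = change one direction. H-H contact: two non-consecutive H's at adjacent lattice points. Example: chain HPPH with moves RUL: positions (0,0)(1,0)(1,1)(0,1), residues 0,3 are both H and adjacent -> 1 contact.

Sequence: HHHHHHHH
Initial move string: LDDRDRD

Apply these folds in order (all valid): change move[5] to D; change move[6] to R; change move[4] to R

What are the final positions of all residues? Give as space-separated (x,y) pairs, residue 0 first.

Initial moves: LDDRDRD
Fold: move[5]->D => LDDRDDD (positions: [(0, 0), (-1, 0), (-1, -1), (-1, -2), (0, -2), (0, -3), (0, -4), (0, -5)])
Fold: move[6]->R => LDDRDDR (positions: [(0, 0), (-1, 0), (-1, -1), (-1, -2), (0, -2), (0, -3), (0, -4), (1, -4)])
Fold: move[4]->R => LDDRRDR (positions: [(0, 0), (-1, 0), (-1, -1), (-1, -2), (0, -2), (1, -2), (1, -3), (2, -3)])

Answer: (0,0) (-1,0) (-1,-1) (-1,-2) (0,-2) (1,-2) (1,-3) (2,-3)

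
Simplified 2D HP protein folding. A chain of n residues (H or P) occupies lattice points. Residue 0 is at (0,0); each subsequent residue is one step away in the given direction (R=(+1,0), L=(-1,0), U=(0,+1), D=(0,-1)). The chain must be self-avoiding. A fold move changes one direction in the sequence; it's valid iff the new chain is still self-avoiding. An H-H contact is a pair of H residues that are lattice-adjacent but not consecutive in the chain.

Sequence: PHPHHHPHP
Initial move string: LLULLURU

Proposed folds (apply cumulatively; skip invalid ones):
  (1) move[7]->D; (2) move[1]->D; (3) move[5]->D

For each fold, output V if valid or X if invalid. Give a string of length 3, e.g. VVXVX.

Initial: LLULLURU -> [(0, 0), (-1, 0), (-2, 0), (-2, 1), (-3, 1), (-4, 1), (-4, 2), (-3, 2), (-3, 3)]
Fold 1: move[7]->D => LLULLURD INVALID (collision), skipped
Fold 2: move[1]->D => LDULLURU INVALID (collision), skipped
Fold 3: move[5]->D => LLULLDRU INVALID (collision), skipped

Answer: XXX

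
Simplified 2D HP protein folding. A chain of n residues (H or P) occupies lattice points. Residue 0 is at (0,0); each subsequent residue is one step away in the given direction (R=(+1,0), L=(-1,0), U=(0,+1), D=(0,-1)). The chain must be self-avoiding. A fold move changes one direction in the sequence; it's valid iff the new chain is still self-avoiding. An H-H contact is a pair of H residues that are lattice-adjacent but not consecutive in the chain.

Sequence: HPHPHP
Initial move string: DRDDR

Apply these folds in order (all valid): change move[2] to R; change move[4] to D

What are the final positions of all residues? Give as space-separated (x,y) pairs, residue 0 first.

Initial moves: DRDDR
Fold: move[2]->R => DRRDR (positions: [(0, 0), (0, -1), (1, -1), (2, -1), (2, -2), (3, -2)])
Fold: move[4]->D => DRRDD (positions: [(0, 0), (0, -1), (1, -1), (2, -1), (2, -2), (2, -3)])

Answer: (0,0) (0,-1) (1,-1) (2,-1) (2,-2) (2,-3)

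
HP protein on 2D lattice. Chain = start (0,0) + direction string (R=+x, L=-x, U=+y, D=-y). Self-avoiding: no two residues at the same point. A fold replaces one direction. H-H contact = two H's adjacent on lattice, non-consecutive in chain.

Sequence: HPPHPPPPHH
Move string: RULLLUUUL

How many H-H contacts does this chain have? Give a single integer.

Positions: [(0, 0), (1, 0), (1, 1), (0, 1), (-1, 1), (-2, 1), (-2, 2), (-2, 3), (-2, 4), (-3, 4)]
H-H contact: residue 0 @(0,0) - residue 3 @(0, 1)

Answer: 1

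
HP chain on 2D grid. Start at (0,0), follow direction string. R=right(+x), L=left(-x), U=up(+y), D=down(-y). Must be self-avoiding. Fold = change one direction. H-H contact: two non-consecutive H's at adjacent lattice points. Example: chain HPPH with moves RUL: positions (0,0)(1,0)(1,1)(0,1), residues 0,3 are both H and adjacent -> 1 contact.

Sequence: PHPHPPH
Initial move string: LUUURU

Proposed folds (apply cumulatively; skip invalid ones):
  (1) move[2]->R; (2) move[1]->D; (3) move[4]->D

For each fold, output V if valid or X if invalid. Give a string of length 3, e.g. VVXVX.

Initial: LUUURU -> [(0, 0), (-1, 0), (-1, 1), (-1, 2), (-1, 3), (0, 3), (0, 4)]
Fold 1: move[2]->R => LURURU VALID
Fold 2: move[1]->D => LDRURU INVALID (collision), skipped
Fold 3: move[4]->D => LURUDU INVALID (collision), skipped

Answer: VXX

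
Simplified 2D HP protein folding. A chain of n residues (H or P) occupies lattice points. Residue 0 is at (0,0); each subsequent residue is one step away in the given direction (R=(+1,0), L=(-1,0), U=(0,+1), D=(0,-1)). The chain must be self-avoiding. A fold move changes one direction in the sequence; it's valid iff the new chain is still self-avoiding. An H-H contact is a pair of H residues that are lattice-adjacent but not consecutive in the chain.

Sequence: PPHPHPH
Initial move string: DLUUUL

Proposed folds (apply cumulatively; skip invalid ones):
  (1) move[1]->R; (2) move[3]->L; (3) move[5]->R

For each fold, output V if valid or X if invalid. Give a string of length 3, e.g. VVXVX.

Initial: DLUUUL -> [(0, 0), (0, -1), (-1, -1), (-1, 0), (-1, 1), (-1, 2), (-2, 2)]
Fold 1: move[1]->R => DRUUUL VALID
Fold 2: move[3]->L => DRULUL INVALID (collision), skipped
Fold 3: move[5]->R => DRUUUR VALID

Answer: VXV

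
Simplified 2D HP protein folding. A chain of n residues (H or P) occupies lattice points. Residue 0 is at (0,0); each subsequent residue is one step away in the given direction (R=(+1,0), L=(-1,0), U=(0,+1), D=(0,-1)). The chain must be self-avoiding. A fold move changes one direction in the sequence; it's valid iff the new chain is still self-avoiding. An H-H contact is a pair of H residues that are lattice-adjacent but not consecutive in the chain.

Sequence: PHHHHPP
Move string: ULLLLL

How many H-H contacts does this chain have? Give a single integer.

Answer: 0

Derivation:
Positions: [(0, 0), (0, 1), (-1, 1), (-2, 1), (-3, 1), (-4, 1), (-5, 1)]
No H-H contacts found.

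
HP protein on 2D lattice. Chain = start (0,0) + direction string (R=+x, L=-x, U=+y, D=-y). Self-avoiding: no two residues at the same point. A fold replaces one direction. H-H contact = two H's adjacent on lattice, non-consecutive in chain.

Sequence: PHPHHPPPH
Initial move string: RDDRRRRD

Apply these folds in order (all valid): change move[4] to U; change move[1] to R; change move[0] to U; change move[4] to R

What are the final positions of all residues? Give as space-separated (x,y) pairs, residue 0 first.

Initial moves: RDDRRRRD
Fold: move[4]->U => RDDRURRD (positions: [(0, 0), (1, 0), (1, -1), (1, -2), (2, -2), (2, -1), (3, -1), (4, -1), (4, -2)])
Fold: move[1]->R => RRDRURRD (positions: [(0, 0), (1, 0), (2, 0), (2, -1), (3, -1), (3, 0), (4, 0), (5, 0), (5, -1)])
Fold: move[0]->U => URDRURRD (positions: [(0, 0), (0, 1), (1, 1), (1, 0), (2, 0), (2, 1), (3, 1), (4, 1), (4, 0)])
Fold: move[4]->R => URDRRRRD (positions: [(0, 0), (0, 1), (1, 1), (1, 0), (2, 0), (3, 0), (4, 0), (5, 0), (5, -1)])

Answer: (0,0) (0,1) (1,1) (1,0) (2,0) (3,0) (4,0) (5,0) (5,-1)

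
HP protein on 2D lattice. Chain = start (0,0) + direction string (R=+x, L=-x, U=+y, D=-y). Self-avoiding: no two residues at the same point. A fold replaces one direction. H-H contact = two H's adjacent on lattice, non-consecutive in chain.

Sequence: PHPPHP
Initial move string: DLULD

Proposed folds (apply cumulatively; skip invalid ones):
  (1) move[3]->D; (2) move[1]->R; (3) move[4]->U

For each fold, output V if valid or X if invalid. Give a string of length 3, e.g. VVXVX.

Answer: XXV

Derivation:
Initial: DLULD -> [(0, 0), (0, -1), (-1, -1), (-1, 0), (-2, 0), (-2, -1)]
Fold 1: move[3]->D => DLUDD INVALID (collision), skipped
Fold 2: move[1]->R => DRULD INVALID (collision), skipped
Fold 3: move[4]->U => DLULU VALID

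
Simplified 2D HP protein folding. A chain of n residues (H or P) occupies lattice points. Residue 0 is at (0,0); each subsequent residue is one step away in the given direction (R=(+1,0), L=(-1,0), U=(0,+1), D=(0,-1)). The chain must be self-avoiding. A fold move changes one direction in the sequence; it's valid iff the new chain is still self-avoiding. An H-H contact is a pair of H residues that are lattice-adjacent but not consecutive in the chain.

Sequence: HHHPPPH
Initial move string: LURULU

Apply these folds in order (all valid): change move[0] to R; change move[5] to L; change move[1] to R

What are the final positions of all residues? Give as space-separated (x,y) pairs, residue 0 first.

Initial moves: LURULU
Fold: move[0]->R => RURULU (positions: [(0, 0), (1, 0), (1, 1), (2, 1), (2, 2), (1, 2), (1, 3)])
Fold: move[5]->L => RURULL (positions: [(0, 0), (1, 0), (1, 1), (2, 1), (2, 2), (1, 2), (0, 2)])
Fold: move[1]->R => RRRULL (positions: [(0, 0), (1, 0), (2, 0), (3, 0), (3, 1), (2, 1), (1, 1)])

Answer: (0,0) (1,0) (2,0) (3,0) (3,1) (2,1) (1,1)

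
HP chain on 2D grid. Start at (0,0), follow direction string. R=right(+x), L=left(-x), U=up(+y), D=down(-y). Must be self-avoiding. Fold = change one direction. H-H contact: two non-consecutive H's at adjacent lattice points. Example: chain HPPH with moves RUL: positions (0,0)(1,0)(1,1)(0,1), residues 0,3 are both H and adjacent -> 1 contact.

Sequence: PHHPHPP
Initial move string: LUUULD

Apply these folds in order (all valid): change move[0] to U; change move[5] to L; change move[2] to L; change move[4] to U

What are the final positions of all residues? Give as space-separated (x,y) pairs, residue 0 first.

Initial moves: LUUULD
Fold: move[0]->U => UUUULD (positions: [(0, 0), (0, 1), (0, 2), (0, 3), (0, 4), (-1, 4), (-1, 3)])
Fold: move[5]->L => UUUULL (positions: [(0, 0), (0, 1), (0, 2), (0, 3), (0, 4), (-1, 4), (-2, 4)])
Fold: move[2]->L => UULULL (positions: [(0, 0), (0, 1), (0, 2), (-1, 2), (-1, 3), (-2, 3), (-3, 3)])
Fold: move[4]->U => UULUUL (positions: [(0, 0), (0, 1), (0, 2), (-1, 2), (-1, 3), (-1, 4), (-2, 4)])

Answer: (0,0) (0,1) (0,2) (-1,2) (-1,3) (-1,4) (-2,4)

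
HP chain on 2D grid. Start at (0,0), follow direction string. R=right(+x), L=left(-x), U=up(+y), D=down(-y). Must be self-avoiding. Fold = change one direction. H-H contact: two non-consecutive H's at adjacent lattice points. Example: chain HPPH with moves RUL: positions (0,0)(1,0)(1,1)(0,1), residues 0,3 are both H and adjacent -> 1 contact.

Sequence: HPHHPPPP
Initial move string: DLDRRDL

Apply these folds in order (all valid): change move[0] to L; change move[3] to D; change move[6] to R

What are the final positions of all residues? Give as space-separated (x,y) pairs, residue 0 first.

Answer: (0,0) (-1,0) (-2,0) (-2,-1) (-2,-2) (-1,-2) (-1,-3) (0,-3)

Derivation:
Initial moves: DLDRRDL
Fold: move[0]->L => LLDRRDL (positions: [(0, 0), (-1, 0), (-2, 0), (-2, -1), (-1, -1), (0, -1), (0, -2), (-1, -2)])
Fold: move[3]->D => LLDDRDL (positions: [(0, 0), (-1, 0), (-2, 0), (-2, -1), (-2, -2), (-1, -2), (-1, -3), (-2, -3)])
Fold: move[6]->R => LLDDRDR (positions: [(0, 0), (-1, 0), (-2, 0), (-2, -1), (-2, -2), (-1, -2), (-1, -3), (0, -3)])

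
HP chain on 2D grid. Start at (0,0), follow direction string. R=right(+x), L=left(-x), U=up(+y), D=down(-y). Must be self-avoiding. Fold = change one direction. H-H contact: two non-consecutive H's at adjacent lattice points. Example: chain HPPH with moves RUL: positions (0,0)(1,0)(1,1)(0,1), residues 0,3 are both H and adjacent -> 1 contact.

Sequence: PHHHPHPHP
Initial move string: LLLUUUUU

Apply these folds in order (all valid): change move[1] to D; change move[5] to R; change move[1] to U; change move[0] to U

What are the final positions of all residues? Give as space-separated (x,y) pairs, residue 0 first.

Initial moves: LLLUUUUU
Fold: move[1]->D => LDLUUUUU (positions: [(0, 0), (-1, 0), (-1, -1), (-2, -1), (-2, 0), (-2, 1), (-2, 2), (-2, 3), (-2, 4)])
Fold: move[5]->R => LDLUURUU (positions: [(0, 0), (-1, 0), (-1, -1), (-2, -1), (-2, 0), (-2, 1), (-1, 1), (-1, 2), (-1, 3)])
Fold: move[1]->U => LULUURUU (positions: [(0, 0), (-1, 0), (-1, 1), (-2, 1), (-2, 2), (-2, 3), (-1, 3), (-1, 4), (-1, 5)])
Fold: move[0]->U => UULUURUU (positions: [(0, 0), (0, 1), (0, 2), (-1, 2), (-1, 3), (-1, 4), (0, 4), (0, 5), (0, 6)])

Answer: (0,0) (0,1) (0,2) (-1,2) (-1,3) (-1,4) (0,4) (0,5) (0,6)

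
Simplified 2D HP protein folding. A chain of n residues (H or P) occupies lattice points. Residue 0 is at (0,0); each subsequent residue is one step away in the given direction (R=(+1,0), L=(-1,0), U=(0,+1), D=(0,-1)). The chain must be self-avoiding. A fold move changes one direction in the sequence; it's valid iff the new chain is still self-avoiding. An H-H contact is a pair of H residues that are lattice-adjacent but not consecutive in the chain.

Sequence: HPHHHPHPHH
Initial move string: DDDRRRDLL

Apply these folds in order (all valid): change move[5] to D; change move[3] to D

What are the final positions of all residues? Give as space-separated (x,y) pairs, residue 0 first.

Initial moves: DDDRRRDLL
Fold: move[5]->D => DDDRRDDLL (positions: [(0, 0), (0, -1), (0, -2), (0, -3), (1, -3), (2, -3), (2, -4), (2, -5), (1, -5), (0, -5)])
Fold: move[3]->D => DDDDRDDLL (positions: [(0, 0), (0, -1), (0, -2), (0, -3), (0, -4), (1, -4), (1, -5), (1, -6), (0, -6), (-1, -6)])

Answer: (0,0) (0,-1) (0,-2) (0,-3) (0,-4) (1,-4) (1,-5) (1,-6) (0,-6) (-1,-6)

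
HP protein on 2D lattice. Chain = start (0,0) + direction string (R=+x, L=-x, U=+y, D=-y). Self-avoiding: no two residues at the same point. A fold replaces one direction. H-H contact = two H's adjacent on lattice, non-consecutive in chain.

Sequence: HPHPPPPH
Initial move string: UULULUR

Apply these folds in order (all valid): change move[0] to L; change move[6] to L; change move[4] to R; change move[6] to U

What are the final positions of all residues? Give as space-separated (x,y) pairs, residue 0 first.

Answer: (0,0) (-1,0) (-1,1) (-2,1) (-2,2) (-1,2) (-1,3) (-1,4)

Derivation:
Initial moves: UULULUR
Fold: move[0]->L => LULULUR (positions: [(0, 0), (-1, 0), (-1, 1), (-2, 1), (-2, 2), (-3, 2), (-3, 3), (-2, 3)])
Fold: move[6]->L => LULULUL (positions: [(0, 0), (-1, 0), (-1, 1), (-2, 1), (-2, 2), (-3, 2), (-3, 3), (-4, 3)])
Fold: move[4]->R => LULURUL (positions: [(0, 0), (-1, 0), (-1, 1), (-2, 1), (-2, 2), (-1, 2), (-1, 3), (-2, 3)])
Fold: move[6]->U => LULURUU (positions: [(0, 0), (-1, 0), (-1, 1), (-2, 1), (-2, 2), (-1, 2), (-1, 3), (-1, 4)])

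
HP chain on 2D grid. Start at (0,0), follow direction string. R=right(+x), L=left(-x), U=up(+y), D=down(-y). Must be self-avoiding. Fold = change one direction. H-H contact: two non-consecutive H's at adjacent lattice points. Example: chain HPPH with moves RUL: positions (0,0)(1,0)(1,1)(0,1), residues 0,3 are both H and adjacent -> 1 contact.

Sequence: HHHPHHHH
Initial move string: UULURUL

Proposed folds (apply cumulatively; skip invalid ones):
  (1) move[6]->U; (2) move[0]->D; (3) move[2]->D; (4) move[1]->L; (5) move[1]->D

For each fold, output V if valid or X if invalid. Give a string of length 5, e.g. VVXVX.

Answer: VXXVX

Derivation:
Initial: UULURUL -> [(0, 0), (0, 1), (0, 2), (-1, 2), (-1, 3), (0, 3), (0, 4), (-1, 4)]
Fold 1: move[6]->U => UULURUU VALID
Fold 2: move[0]->D => DULURUU INVALID (collision), skipped
Fold 3: move[2]->D => UUDURUU INVALID (collision), skipped
Fold 4: move[1]->L => ULLURUU VALID
Fold 5: move[1]->D => UDLURUU INVALID (collision), skipped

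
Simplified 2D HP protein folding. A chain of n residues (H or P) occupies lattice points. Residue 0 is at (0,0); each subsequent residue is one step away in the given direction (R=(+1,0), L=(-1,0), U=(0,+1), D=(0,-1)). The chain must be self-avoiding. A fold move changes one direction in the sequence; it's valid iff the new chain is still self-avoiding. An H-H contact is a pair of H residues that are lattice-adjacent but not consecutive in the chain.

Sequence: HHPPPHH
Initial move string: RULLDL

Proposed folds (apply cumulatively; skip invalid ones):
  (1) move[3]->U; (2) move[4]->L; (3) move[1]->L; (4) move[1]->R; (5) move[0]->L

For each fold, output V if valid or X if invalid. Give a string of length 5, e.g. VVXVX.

Initial: RULLDL -> [(0, 0), (1, 0), (1, 1), (0, 1), (-1, 1), (-1, 0), (-2, 0)]
Fold 1: move[3]->U => RULUDL INVALID (collision), skipped
Fold 2: move[4]->L => RULLLL VALID
Fold 3: move[1]->L => RLLLLL INVALID (collision), skipped
Fold 4: move[1]->R => RRLLLL INVALID (collision), skipped
Fold 5: move[0]->L => LULLLL VALID

Answer: XVXXV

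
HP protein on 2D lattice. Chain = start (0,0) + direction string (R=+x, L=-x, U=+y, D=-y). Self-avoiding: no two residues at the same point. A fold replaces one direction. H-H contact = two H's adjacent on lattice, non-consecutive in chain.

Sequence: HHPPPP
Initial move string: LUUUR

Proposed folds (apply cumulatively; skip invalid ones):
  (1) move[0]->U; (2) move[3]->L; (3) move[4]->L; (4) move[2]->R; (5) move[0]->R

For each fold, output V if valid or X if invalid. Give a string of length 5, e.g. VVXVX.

Initial: LUUUR -> [(0, 0), (-1, 0), (-1, 1), (-1, 2), (-1, 3), (0, 3)]
Fold 1: move[0]->U => UUUUR VALID
Fold 2: move[3]->L => UUULR INVALID (collision), skipped
Fold 3: move[4]->L => UUUUL VALID
Fold 4: move[2]->R => UURUL VALID
Fold 5: move[0]->R => RURUL VALID

Answer: VXVVV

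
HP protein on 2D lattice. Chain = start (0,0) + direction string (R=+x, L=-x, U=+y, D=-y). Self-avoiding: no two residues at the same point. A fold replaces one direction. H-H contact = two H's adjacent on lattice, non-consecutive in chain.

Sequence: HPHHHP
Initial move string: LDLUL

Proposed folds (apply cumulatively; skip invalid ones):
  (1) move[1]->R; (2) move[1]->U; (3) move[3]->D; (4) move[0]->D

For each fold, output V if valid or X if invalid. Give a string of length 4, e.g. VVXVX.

Answer: XVVX

Derivation:
Initial: LDLUL -> [(0, 0), (-1, 0), (-1, -1), (-2, -1), (-2, 0), (-3, 0)]
Fold 1: move[1]->R => LRLUL INVALID (collision), skipped
Fold 2: move[1]->U => LULUL VALID
Fold 3: move[3]->D => LULDL VALID
Fold 4: move[0]->D => DULDL INVALID (collision), skipped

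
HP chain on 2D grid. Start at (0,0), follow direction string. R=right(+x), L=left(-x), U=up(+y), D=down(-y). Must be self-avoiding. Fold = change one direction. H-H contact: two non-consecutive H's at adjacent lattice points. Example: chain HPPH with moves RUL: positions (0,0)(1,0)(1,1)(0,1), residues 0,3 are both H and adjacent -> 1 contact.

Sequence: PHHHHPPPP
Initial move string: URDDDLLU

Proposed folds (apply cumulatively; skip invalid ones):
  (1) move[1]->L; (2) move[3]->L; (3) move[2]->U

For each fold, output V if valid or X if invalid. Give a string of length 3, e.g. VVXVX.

Answer: VVV

Derivation:
Initial: URDDDLLU -> [(0, 0), (0, 1), (1, 1), (1, 0), (1, -1), (1, -2), (0, -2), (-1, -2), (-1, -1)]
Fold 1: move[1]->L => ULDDDLLU VALID
Fold 2: move[3]->L => ULDLDLLU VALID
Fold 3: move[2]->U => ULULDLLU VALID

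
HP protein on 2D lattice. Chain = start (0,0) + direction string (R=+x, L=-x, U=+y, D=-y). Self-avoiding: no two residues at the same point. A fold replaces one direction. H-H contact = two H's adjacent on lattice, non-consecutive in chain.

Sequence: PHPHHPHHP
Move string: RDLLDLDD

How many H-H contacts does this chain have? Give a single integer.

Positions: [(0, 0), (1, 0), (1, -1), (0, -1), (-1, -1), (-1, -2), (-2, -2), (-2, -3), (-2, -4)]
No H-H contacts found.

Answer: 0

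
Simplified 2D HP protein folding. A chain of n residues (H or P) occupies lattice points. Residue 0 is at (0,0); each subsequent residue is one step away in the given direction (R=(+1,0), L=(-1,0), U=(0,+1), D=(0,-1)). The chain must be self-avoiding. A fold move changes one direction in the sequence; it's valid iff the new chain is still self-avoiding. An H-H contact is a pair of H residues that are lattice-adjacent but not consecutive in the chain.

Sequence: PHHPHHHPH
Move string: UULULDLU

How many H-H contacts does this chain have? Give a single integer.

Answer: 1

Derivation:
Positions: [(0, 0), (0, 1), (0, 2), (-1, 2), (-1, 3), (-2, 3), (-2, 2), (-3, 2), (-3, 3)]
H-H contact: residue 5 @(-2,3) - residue 8 @(-3, 3)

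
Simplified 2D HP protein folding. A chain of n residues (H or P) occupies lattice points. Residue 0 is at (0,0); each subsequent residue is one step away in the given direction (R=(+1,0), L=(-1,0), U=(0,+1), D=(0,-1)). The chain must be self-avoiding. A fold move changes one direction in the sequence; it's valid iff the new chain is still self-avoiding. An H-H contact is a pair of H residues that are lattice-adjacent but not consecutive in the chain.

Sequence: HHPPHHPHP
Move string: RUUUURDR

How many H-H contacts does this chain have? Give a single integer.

Answer: 1

Derivation:
Positions: [(0, 0), (1, 0), (1, 1), (1, 2), (1, 3), (1, 4), (2, 4), (2, 3), (3, 3)]
H-H contact: residue 4 @(1,3) - residue 7 @(2, 3)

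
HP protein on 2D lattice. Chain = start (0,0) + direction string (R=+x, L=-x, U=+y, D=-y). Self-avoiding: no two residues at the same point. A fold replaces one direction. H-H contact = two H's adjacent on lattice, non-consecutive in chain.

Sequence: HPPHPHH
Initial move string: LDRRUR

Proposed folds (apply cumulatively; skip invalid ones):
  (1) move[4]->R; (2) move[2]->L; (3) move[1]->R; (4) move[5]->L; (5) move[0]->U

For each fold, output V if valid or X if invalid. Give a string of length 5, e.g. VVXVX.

Answer: VXXXX

Derivation:
Initial: LDRRUR -> [(0, 0), (-1, 0), (-1, -1), (0, -1), (1, -1), (1, 0), (2, 0)]
Fold 1: move[4]->R => LDRRRR VALID
Fold 2: move[2]->L => LDLRRR INVALID (collision), skipped
Fold 3: move[1]->R => LRRRRR INVALID (collision), skipped
Fold 4: move[5]->L => LDRRRL INVALID (collision), skipped
Fold 5: move[0]->U => UDRRRR INVALID (collision), skipped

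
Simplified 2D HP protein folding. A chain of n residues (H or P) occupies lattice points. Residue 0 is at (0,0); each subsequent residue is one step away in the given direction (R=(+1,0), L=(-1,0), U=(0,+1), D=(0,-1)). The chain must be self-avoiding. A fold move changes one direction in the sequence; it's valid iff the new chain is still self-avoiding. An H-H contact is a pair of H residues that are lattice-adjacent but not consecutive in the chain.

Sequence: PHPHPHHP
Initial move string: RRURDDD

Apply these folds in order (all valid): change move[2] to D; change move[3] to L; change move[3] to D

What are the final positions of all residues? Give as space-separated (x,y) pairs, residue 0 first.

Answer: (0,0) (1,0) (2,0) (2,-1) (2,-2) (2,-3) (2,-4) (2,-5)

Derivation:
Initial moves: RRURDDD
Fold: move[2]->D => RRDRDDD (positions: [(0, 0), (1, 0), (2, 0), (2, -1), (3, -1), (3, -2), (3, -3), (3, -4)])
Fold: move[3]->L => RRDLDDD (positions: [(0, 0), (1, 0), (2, 0), (2, -1), (1, -1), (1, -2), (1, -3), (1, -4)])
Fold: move[3]->D => RRDDDDD (positions: [(0, 0), (1, 0), (2, 0), (2, -1), (2, -2), (2, -3), (2, -4), (2, -5)])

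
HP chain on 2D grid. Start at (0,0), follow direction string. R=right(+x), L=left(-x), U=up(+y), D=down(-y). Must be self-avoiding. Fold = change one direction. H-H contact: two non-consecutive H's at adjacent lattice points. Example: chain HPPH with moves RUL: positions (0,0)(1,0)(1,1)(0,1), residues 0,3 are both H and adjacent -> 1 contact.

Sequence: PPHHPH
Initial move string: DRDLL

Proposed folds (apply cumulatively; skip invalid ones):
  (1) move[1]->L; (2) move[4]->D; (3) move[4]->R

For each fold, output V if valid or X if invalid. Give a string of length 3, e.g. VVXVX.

Initial: DRDLL -> [(0, 0), (0, -1), (1, -1), (1, -2), (0, -2), (-1, -2)]
Fold 1: move[1]->L => DLDLL VALID
Fold 2: move[4]->D => DLDLD VALID
Fold 3: move[4]->R => DLDLR INVALID (collision), skipped

Answer: VVX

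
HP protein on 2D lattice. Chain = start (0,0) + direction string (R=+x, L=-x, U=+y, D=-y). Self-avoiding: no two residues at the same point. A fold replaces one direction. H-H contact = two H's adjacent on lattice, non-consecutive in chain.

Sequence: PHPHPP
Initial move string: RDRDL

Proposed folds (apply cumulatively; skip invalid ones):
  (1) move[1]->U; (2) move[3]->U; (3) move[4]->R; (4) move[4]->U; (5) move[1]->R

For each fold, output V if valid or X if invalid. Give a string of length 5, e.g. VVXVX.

Initial: RDRDL -> [(0, 0), (1, 0), (1, -1), (2, -1), (2, -2), (1, -2)]
Fold 1: move[1]->U => RURDL INVALID (collision), skipped
Fold 2: move[3]->U => RDRUL INVALID (collision), skipped
Fold 3: move[4]->R => RDRDR VALID
Fold 4: move[4]->U => RDRDU INVALID (collision), skipped
Fold 5: move[1]->R => RRRDR VALID

Answer: XXVXV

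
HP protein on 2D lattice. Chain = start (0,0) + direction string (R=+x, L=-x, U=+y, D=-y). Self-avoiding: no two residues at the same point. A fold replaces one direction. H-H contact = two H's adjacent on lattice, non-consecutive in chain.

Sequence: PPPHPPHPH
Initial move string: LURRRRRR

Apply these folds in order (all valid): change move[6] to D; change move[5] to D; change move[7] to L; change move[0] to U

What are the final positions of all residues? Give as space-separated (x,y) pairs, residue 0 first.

Answer: (0,0) (0,1) (0,2) (1,2) (2,2) (3,2) (3,1) (3,0) (2,0)

Derivation:
Initial moves: LURRRRRR
Fold: move[6]->D => LURRRRDR (positions: [(0, 0), (-1, 0), (-1, 1), (0, 1), (1, 1), (2, 1), (3, 1), (3, 0), (4, 0)])
Fold: move[5]->D => LURRRDDR (positions: [(0, 0), (-1, 0), (-1, 1), (0, 1), (1, 1), (2, 1), (2, 0), (2, -1), (3, -1)])
Fold: move[7]->L => LURRRDDL (positions: [(0, 0), (-1, 0), (-1, 1), (0, 1), (1, 1), (2, 1), (2, 0), (2, -1), (1, -1)])
Fold: move[0]->U => UURRRDDL (positions: [(0, 0), (0, 1), (0, 2), (1, 2), (2, 2), (3, 2), (3, 1), (3, 0), (2, 0)])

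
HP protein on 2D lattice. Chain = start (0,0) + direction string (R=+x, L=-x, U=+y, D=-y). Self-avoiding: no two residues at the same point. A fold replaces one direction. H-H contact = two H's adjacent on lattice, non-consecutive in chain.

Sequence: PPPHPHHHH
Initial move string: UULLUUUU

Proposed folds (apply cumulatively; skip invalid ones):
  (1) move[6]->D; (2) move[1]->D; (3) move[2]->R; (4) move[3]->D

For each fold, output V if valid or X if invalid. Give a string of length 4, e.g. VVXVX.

Initial: UULLUUUU -> [(0, 0), (0, 1), (0, 2), (-1, 2), (-2, 2), (-2, 3), (-2, 4), (-2, 5), (-2, 6)]
Fold 1: move[6]->D => UULLUUDU INVALID (collision), skipped
Fold 2: move[1]->D => UDLLUUUU INVALID (collision), skipped
Fold 3: move[2]->R => UURLUUUU INVALID (collision), skipped
Fold 4: move[3]->D => UULDUUUU INVALID (collision), skipped

Answer: XXXX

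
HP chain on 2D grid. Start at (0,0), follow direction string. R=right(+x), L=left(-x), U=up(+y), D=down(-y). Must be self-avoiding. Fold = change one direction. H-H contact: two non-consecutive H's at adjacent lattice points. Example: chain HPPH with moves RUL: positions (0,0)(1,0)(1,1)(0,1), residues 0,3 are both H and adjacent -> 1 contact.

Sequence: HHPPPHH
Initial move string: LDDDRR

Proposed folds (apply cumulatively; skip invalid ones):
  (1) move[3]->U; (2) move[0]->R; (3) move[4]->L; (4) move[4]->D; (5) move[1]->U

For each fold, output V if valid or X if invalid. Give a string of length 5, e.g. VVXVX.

Initial: LDDDRR -> [(0, 0), (-1, 0), (-1, -1), (-1, -2), (-1, -3), (0, -3), (1, -3)]
Fold 1: move[3]->U => LDDURR INVALID (collision), skipped
Fold 2: move[0]->R => RDDDRR VALID
Fold 3: move[4]->L => RDDDLR INVALID (collision), skipped
Fold 4: move[4]->D => RDDDDR VALID
Fold 5: move[1]->U => RUDDDR INVALID (collision), skipped

Answer: XVXVX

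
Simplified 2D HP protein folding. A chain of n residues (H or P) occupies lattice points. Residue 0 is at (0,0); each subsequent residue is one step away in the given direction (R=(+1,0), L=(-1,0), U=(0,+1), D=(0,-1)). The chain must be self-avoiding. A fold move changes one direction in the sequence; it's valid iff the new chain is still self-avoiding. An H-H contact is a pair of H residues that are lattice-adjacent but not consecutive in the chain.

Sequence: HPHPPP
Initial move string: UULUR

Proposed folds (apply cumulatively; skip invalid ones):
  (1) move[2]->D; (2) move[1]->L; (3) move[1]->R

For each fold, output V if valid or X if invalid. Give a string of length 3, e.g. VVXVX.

Answer: XVX

Derivation:
Initial: UULUR -> [(0, 0), (0, 1), (0, 2), (-1, 2), (-1, 3), (0, 3)]
Fold 1: move[2]->D => UUDUR INVALID (collision), skipped
Fold 2: move[1]->L => ULLUR VALID
Fold 3: move[1]->R => URLUR INVALID (collision), skipped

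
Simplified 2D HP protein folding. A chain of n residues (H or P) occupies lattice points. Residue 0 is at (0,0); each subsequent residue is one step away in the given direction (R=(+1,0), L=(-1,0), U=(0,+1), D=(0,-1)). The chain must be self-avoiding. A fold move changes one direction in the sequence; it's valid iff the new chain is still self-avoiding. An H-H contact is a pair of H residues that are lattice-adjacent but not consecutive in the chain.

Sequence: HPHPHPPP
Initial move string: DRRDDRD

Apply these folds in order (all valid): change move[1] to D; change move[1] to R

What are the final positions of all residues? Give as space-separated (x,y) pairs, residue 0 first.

Answer: (0,0) (0,-1) (1,-1) (2,-1) (2,-2) (2,-3) (3,-3) (3,-4)

Derivation:
Initial moves: DRRDDRD
Fold: move[1]->D => DDRDDRD (positions: [(0, 0), (0, -1), (0, -2), (1, -2), (1, -3), (1, -4), (2, -4), (2, -5)])
Fold: move[1]->R => DRRDDRD (positions: [(0, 0), (0, -1), (1, -1), (2, -1), (2, -2), (2, -3), (3, -3), (3, -4)])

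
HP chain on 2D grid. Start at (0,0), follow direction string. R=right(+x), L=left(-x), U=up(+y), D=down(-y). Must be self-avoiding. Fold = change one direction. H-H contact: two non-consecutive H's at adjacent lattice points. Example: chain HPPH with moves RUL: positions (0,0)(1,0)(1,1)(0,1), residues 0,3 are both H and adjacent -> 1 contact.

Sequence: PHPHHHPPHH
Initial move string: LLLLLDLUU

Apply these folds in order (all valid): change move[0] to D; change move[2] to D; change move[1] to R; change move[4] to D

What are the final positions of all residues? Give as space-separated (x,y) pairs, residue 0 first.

Initial moves: LLLLLDLUU
Fold: move[0]->D => DLLLLDLUU (positions: [(0, 0), (0, -1), (-1, -1), (-2, -1), (-3, -1), (-4, -1), (-4, -2), (-5, -2), (-5, -1), (-5, 0)])
Fold: move[2]->D => DLDLLDLUU (positions: [(0, 0), (0, -1), (-1, -1), (-1, -2), (-2, -2), (-3, -2), (-3, -3), (-4, -3), (-4, -2), (-4, -1)])
Fold: move[1]->R => DRDLLDLUU (positions: [(0, 0), (0, -1), (1, -1), (1, -2), (0, -2), (-1, -2), (-1, -3), (-2, -3), (-2, -2), (-2, -1)])
Fold: move[4]->D => DRDLDDLUU (positions: [(0, 0), (0, -1), (1, -1), (1, -2), (0, -2), (0, -3), (0, -4), (-1, -4), (-1, -3), (-1, -2)])

Answer: (0,0) (0,-1) (1,-1) (1,-2) (0,-2) (0,-3) (0,-4) (-1,-4) (-1,-3) (-1,-2)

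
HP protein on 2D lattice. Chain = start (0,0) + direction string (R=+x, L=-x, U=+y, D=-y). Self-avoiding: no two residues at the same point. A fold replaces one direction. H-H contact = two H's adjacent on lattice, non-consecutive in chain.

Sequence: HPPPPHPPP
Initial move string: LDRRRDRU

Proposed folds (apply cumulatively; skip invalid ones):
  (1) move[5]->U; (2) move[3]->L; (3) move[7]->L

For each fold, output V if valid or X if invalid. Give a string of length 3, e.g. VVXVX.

Answer: VXX

Derivation:
Initial: LDRRRDRU -> [(0, 0), (-1, 0), (-1, -1), (0, -1), (1, -1), (2, -1), (2, -2), (3, -2), (3, -1)]
Fold 1: move[5]->U => LDRRRURU VALID
Fold 2: move[3]->L => LDRLRURU INVALID (collision), skipped
Fold 3: move[7]->L => LDRRRURL INVALID (collision), skipped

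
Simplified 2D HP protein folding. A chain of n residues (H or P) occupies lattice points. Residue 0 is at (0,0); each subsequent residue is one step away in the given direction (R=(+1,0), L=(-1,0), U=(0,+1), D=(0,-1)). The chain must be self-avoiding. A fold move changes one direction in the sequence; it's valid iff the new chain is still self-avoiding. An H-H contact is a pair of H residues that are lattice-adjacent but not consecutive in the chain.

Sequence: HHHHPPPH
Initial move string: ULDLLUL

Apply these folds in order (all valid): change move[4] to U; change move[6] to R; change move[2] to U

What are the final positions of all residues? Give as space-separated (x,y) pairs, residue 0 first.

Initial moves: ULDLLUL
Fold: move[4]->U => ULDLUUL (positions: [(0, 0), (0, 1), (-1, 1), (-1, 0), (-2, 0), (-2, 1), (-2, 2), (-3, 2)])
Fold: move[6]->R => ULDLUUR (positions: [(0, 0), (0, 1), (-1, 1), (-1, 0), (-2, 0), (-2, 1), (-2, 2), (-1, 2)])
Fold: move[2]->U => ULULUUR (positions: [(0, 0), (0, 1), (-1, 1), (-1, 2), (-2, 2), (-2, 3), (-2, 4), (-1, 4)])

Answer: (0,0) (0,1) (-1,1) (-1,2) (-2,2) (-2,3) (-2,4) (-1,4)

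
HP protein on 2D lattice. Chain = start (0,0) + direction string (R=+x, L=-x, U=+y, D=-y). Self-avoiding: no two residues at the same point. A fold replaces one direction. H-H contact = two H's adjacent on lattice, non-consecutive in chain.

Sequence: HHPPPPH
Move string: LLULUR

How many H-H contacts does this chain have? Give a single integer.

Positions: [(0, 0), (-1, 0), (-2, 0), (-2, 1), (-3, 1), (-3, 2), (-2, 2)]
No H-H contacts found.

Answer: 0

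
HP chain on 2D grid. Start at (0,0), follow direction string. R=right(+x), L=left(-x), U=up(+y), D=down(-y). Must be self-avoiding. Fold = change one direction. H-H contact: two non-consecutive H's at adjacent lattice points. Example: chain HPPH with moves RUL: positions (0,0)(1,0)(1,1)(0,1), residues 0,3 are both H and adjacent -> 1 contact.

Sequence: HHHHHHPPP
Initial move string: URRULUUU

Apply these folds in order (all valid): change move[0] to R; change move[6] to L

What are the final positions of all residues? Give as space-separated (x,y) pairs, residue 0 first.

Initial moves: URRULUUU
Fold: move[0]->R => RRRULUUU (positions: [(0, 0), (1, 0), (2, 0), (3, 0), (3, 1), (2, 1), (2, 2), (2, 3), (2, 4)])
Fold: move[6]->L => RRRULULU (positions: [(0, 0), (1, 0), (2, 0), (3, 0), (3, 1), (2, 1), (2, 2), (1, 2), (1, 3)])

Answer: (0,0) (1,0) (2,0) (3,0) (3,1) (2,1) (2,2) (1,2) (1,3)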